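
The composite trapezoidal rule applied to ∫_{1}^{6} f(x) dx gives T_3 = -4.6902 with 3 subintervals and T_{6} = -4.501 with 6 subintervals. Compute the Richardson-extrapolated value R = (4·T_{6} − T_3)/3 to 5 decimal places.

R = (4·T_{6} − T_3) / 3 = (4·(-4.501) − (-4.6902))/3 = (-13.3138)/3 = -4.43793.

-4.43793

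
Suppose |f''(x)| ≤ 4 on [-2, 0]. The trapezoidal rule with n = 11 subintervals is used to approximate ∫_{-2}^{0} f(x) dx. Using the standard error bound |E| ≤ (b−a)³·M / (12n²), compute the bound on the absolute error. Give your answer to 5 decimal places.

|E| ≤ (2)³·4 / (12·11²) = 32/1452 = 0.02204.

0.02204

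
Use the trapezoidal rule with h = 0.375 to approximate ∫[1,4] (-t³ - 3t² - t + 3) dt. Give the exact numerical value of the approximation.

h = (4 − 1)/8 = 0.375.
Nodes t₀,…,t₈ = 1, 1.375, 1.75, 2.125, 2.5, 2.875, 3.25, 3.625, 4.
f(t) = -t³ - 3t² - t + 3: f₀=-2, f₁=-6.646484375, f₂=-13.296875, f₃=-22.267578125, f₄=-33.875, f₅=-48.435546875, f₆=-66.265625, f₇=-87.681640625, f₈=-113.
(h/2)·[f₀ + 2f₁ + 2f₂ + 2f₃ + 2f₄ + 2f₅ + 2f₆ + 2f₇ + f₈] = 0.1875·(-671.9375) = -125.98828125.

-125.98828125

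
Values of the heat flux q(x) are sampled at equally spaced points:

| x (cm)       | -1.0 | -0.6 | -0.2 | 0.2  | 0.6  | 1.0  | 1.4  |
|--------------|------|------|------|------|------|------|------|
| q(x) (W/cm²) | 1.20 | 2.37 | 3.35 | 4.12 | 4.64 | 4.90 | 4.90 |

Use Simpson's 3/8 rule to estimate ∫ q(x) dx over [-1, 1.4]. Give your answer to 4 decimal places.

h = 0.4, n = 6.
(3h/8)·[y₀ + 3y₁ + 3y₂ + 2y₃ + 3y₄ + 3y₅ + y₆] = 0.15·(60.12) = 9.0180.

9.0180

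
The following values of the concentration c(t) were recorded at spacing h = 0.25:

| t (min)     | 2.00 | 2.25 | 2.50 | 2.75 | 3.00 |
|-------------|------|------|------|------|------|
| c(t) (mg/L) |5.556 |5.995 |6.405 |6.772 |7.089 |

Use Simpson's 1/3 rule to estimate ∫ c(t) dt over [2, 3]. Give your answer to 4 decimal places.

h = 0.25, n = 4.
(h/3)·[y₀ + 4y₁ + 2y₂ + 4y₃ + y₄] = 0.083333·(76.523) = 6.3769.

6.3769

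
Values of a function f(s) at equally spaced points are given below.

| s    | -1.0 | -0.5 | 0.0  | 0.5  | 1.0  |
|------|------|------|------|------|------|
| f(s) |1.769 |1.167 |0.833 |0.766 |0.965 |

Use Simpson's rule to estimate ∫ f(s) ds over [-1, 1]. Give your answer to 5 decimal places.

h = 0.5, n = 4.
(h/3)·[y₀ + 4y₁ + 2y₂ + 4y₃ + y₄] = 0.166667·(12.132) = 2.02200.

2.02200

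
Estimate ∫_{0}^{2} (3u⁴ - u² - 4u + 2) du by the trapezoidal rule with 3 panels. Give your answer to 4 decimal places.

15.9012

h = (2 − 0)/3 = 0.666667.
Nodes u₀,…,u₃ = 0, 0.666667, 1.333333, 2.
f(u) = 3u⁴ - u² - 4u + 2: f₀=2, f₁=-0.518519, f₂=4.370370, f₃=38.
(h/2)·[f₀ + 2f₁ + 2f₂ + f₃] = 0.333333·(47.703704) = 15.9012.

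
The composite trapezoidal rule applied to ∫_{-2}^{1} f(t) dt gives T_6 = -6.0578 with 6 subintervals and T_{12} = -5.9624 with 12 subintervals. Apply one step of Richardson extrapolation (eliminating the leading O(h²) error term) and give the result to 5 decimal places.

R = (4·T_{12} − T_6) / 3 = (4·(-5.9624) − (-6.0578))/3 = (-17.7918)/3 = -5.93060.

-5.93060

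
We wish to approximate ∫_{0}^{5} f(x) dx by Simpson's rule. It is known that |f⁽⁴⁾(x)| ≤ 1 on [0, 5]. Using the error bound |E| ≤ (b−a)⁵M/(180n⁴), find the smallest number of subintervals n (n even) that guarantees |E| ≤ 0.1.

4

Need 3125/(180n⁴) ≤ 0.1.
n⁴ ≥ 3125/(180·0.1) = 173.611 ⇒ n ≥ 3.6299, so the smallest even n is 4. (n must be even for Simpson's rule.)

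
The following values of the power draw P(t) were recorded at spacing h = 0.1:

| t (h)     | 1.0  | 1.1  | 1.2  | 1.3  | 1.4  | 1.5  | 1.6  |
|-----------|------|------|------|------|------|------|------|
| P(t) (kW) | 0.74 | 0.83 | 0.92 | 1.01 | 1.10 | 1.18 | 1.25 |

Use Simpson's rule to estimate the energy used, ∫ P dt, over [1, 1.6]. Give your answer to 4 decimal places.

0.6037

h = 0.1, n = 6.
(h/3)·[y₀ + 4y₁ + 2y₂ + 4y₃ + 2y₄ + 4y₅ + y₆] = 0.033333·(18.11) = 0.6037.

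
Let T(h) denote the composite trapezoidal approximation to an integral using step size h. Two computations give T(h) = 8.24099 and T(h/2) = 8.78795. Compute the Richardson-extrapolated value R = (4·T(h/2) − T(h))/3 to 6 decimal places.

R = (4·T(h/2) − T(h)) / 3 = (4·8.78795 − 8.24099)/3 = (26.91081)/3 = 8.970270.

8.970270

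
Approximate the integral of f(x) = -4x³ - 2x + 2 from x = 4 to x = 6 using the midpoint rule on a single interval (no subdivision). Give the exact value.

-1016

M = (b−a)·f(5) = 2·(-508) = -1016.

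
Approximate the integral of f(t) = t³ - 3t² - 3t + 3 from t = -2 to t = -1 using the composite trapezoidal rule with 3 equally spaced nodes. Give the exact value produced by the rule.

h = (-1 − (-2))/2 = 0.5.
Nodes t₀,…,t₂ = -2, -1.5, -1.
f(t) = t³ - 3t² - 3t + 3: f₀=-11, f₁=-2.625, f₂=2.
(h/2)·[f₀ + 2f₁ + f₂] = 0.25·(-14.25) = -3.5625.

-3.5625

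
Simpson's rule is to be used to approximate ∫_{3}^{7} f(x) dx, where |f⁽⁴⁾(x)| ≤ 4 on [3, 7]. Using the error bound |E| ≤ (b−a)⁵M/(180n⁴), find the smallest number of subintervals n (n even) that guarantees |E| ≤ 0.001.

14

Need 4096/(180n⁴) ≤ 0.001.
n⁴ ≥ 4096/(180·0.001) = 22755.6 ⇒ n ≥ 12.2821, so the smallest even n is 14. (n must be even for Simpson's rule.)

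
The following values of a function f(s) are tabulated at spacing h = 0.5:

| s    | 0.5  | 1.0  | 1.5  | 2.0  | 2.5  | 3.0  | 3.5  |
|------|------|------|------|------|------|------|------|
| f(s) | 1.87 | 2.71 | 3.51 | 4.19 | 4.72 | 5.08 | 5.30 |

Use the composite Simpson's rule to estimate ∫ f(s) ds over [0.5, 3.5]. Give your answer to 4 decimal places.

h = 0.5, n = 6.
(h/3)·[y₀ + 4y₁ + 2y₂ + 4y₃ + 2y₄ + 4y₅ + y₆] = 0.166667·(71.55) = 11.9250.

11.9250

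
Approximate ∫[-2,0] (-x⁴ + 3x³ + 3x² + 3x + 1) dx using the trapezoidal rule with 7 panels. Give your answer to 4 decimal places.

h = (0 − (-2))/7 = 0.285714.
Nodes x₀,…,x₇ = -2, -1.714286, -1.428571, -1.142857, -0.857143, -0.571429, -0.285714, 0.
f(x) = -x⁴ + 3x³ + 3x² + 3x + 1: f₀=-33, f₁=-19.076635, f₂=-10.074552, f₃=-4.694294, f₄=-1.796335, f₅=-0.401083, f₆=0.311120, f₇=1.
(h/2)·[f₀ + 2f₁ + 2f₂ + 2f₃ + 2f₄ + 2f₅ + 2f₆ + f₇] = 0.142857·(-103.463557) = -14.7805.

-14.7805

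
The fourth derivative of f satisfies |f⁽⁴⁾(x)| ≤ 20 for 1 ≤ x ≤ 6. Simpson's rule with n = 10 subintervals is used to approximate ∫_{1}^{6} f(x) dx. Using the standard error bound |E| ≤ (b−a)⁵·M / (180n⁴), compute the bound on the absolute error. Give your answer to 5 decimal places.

0.03472

|E| ≤ (5)⁵·20 / (180·10⁴) = 62500/1800000 = 0.03472.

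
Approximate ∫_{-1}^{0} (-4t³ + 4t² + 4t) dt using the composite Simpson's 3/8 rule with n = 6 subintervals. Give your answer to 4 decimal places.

0.3333

h = (0 − (-1))/6 = 0.166667.
Nodes t₀,…,t₆ = -1, -0.833333, -0.666667, -0.5, -0.333333, -0.166667, 0.
f(t) = -4t³ + 4t² + 4t: f₀=4, f₁=1.759259, f₂=0.296296, f₃=-0.5, f₄=-0.740741, f₅=-0.537037, f₆=0.
(3h/8)·[f₀ + 3f₁ + 3f₂ + 2f₃ + 3f₄ + 3f₅ + f₆] = 0.0625·(5.333333) = 0.3333.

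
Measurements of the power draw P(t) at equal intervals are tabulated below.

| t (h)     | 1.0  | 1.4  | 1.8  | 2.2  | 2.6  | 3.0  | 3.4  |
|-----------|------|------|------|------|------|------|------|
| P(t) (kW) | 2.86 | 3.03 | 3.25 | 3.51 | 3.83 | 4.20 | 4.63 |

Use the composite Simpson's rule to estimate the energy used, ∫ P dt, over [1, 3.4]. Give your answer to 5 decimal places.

h = 0.4, n = 6.
(h/3)·[y₀ + 4y₁ + 2y₂ + 4y₃ + 2y₄ + 4y₅ + y₆] = 0.133333·(64.61) = 8.61467.

8.61467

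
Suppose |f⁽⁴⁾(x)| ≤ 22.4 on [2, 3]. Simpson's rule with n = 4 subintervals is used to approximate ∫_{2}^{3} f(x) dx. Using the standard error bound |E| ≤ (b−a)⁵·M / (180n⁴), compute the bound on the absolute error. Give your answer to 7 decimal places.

|E| ≤ (1)⁵·22.4 / (180·4⁴) = 22.4/46080 = 0.0004861.

0.0004861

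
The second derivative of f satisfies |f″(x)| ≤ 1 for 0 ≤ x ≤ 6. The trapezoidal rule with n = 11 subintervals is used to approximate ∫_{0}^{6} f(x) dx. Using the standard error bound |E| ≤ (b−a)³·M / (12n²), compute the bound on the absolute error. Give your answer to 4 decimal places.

|E| ≤ (6)³·1 / (12·11²) = 216/1452 = 0.1488.

0.1488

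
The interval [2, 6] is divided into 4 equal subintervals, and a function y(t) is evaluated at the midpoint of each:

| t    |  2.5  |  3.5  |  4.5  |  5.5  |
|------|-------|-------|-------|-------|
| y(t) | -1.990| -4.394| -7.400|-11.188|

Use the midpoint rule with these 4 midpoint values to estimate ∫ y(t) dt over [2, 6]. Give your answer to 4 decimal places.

-24.9720

h = 1, n = 4.
h·[y(m₁) + y(m₂) + y(m₃) + y(m₄)] = 1·(-24.972) = -24.9720.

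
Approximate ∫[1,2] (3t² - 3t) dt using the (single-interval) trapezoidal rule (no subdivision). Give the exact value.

3

T = (b−a)/2 · [f(1) + f(2)] = 0.5·[0 + 6] = 3.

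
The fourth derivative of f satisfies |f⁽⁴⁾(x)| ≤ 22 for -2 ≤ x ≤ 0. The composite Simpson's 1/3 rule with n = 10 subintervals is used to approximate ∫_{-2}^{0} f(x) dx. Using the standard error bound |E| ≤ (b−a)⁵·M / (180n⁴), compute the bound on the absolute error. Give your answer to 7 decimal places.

|E| ≤ (2)⁵·22 / (180·10⁴) = 704/1800000 = 0.0003911.

0.0003911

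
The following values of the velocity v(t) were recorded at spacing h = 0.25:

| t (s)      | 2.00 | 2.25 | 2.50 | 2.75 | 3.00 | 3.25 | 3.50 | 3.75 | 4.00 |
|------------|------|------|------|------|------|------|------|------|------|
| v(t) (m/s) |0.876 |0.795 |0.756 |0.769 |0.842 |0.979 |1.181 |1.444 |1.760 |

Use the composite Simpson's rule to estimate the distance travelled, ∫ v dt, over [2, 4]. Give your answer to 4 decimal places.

h = 0.25, n = 8.
(h/3)·[y₀ + 4y₁ + 2y₂ + 4y₃ + 2y₄ + 4y₅ + 2y₆ + 4y₇ + y₈] = 0.083333·(24.142) = 2.0118.

2.0118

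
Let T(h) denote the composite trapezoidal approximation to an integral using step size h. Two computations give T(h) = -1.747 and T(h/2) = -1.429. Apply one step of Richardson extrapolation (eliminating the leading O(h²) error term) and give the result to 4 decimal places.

R = (4·T(h/2) − T(h)) / 3 = (4·(-1.429) − (-1.747))/3 = (-3.969)/3 = -1.3230.

-1.3230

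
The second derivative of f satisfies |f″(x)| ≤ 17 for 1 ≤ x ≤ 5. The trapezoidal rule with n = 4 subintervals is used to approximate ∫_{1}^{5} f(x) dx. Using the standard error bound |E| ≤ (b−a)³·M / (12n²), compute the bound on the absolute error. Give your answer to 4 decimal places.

|E| ≤ (4)³·17 / (12·4²) = 1088/192 = 5.6667.

5.6667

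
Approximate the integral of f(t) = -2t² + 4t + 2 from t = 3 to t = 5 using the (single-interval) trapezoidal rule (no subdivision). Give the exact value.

T = (b−a)/2 · [f(3) + f(5)] = 1·[(-4) + (-28)] = -32.

-32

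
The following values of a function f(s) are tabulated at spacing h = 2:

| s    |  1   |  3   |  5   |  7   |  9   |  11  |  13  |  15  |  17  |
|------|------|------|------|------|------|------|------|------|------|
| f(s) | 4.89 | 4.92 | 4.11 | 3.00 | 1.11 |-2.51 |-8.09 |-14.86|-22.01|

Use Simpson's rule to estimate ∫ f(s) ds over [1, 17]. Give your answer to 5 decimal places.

h = 2, n = 8.
(h/3)·[y₀ + 4y₁ + 2y₂ + 4y₃ + 2y₄ + 4y₅ + 2y₆ + 4y₇ + y₈] = 0.666667·(-60.66) = -40.44000.

-40.44000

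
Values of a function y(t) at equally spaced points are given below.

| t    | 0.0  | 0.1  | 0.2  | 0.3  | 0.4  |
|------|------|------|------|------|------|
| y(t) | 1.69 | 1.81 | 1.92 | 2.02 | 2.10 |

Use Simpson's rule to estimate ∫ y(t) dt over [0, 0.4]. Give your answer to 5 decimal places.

h = 0.1, n = 4.
(h/3)·[y₀ + 4y₁ + 2y₂ + 4y₃ + y₄] = 0.033333·(22.95) = 0.76500.

0.76500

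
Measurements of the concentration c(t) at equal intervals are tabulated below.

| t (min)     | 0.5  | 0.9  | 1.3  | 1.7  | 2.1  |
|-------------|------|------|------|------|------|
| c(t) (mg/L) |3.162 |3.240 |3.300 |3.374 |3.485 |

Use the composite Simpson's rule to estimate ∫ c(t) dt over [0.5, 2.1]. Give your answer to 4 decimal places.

5.2937

h = 0.4, n = 4.
(h/3)·[y₀ + 4y₁ + 2y₂ + 4y₃ + y₄] = 0.133333·(39.703) = 5.2937.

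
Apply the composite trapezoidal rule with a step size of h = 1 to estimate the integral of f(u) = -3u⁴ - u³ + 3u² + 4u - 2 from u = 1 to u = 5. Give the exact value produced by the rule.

-1994

h = (5 − 1)/4 = 1.
Nodes u₀,…,u₄ = 1, 2, 3, 4, 5.
f(u) = -3u⁴ - u³ + 3u² + 4u - 2: f₀=1, f₁=-38, f₂=-233, f₃=-770, f₄=-1907.
(h/2)·[f₀ + 2f₁ + 2f₂ + 2f₃ + f₄] = 0.5·(-3988) = -1994.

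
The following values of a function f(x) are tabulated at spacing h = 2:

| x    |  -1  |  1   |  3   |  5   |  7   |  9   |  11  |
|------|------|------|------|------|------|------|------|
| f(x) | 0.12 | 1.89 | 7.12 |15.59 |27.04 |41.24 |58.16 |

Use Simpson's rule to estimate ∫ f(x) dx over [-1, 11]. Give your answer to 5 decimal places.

h = 2, n = 6.
(h/3)·[y₀ + 4y₁ + 2y₂ + 4y₃ + 2y₄ + 4y₅ + y₆] = 0.666667·(361.48) = 240.98667.

240.98667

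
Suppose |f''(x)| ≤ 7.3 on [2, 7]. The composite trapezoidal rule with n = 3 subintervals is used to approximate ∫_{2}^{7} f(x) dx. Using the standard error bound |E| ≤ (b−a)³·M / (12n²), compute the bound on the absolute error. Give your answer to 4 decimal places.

|E| ≤ (5)³·7.3 / (12·3²) = 912.5/108 = 8.4491.

8.4491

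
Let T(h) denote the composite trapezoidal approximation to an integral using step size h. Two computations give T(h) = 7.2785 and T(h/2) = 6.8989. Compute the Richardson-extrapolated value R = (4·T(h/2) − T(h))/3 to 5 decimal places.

6.77237

R = (4·T(h/2) − T(h)) / 3 = (4·6.8989 − 7.2785)/3 = (20.3171)/3 = 6.77237.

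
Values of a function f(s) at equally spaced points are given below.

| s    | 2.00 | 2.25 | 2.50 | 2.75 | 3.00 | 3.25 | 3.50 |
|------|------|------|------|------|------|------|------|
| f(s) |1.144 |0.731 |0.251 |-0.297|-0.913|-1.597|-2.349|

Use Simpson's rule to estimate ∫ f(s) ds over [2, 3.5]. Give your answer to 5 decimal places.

h = 0.25, n = 6.
(h/3)·[y₀ + 4y₁ + 2y₂ + 4y₃ + 2y₄ + 4y₅ + y₆] = 0.083333·(-7.181) = -0.59842.

-0.59842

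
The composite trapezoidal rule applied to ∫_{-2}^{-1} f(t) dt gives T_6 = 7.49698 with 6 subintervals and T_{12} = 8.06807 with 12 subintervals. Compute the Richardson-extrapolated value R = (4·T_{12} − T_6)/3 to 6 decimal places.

8.258433

R = (4·T_{12} − T_6) / 3 = (4·8.06807 − 7.49698)/3 = (24.77530)/3 = 8.258433.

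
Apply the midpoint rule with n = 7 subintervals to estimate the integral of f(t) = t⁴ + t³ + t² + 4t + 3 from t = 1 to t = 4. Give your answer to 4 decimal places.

h = (4 − 1)/7 = 0.428571.
Midpoints m₁,…,m₇ = 1.214286, 1.642857, 2.071429, 2.5, 2.928571, 3.357143, 3.785714.
f(m₁)=13.296205, f(m₂)=23.988937, f(m₃)=42.875755, f(m₄)=73.9375, f(m₅)=121.964676, f(m₆)=192.557450, f(m₇)=292.125651.
h·[f(m₁) + f(m₂) + f(m₃) + f(m₄) + f(m₅) + f(m₆) + f(m₇)] = 0.428571·(760.746173) = 326.0341.

326.0341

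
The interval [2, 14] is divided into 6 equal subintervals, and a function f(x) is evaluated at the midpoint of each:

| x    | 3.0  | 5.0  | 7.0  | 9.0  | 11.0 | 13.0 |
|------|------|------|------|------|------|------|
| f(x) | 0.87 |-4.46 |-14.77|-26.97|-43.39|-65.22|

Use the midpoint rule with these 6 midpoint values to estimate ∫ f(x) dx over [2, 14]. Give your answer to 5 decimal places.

-307.88000

h = 2, n = 6.
h·[y(m₁) + y(m₂) + y(m₃) + y(m₄) + y(m₅) + y(m₆)] = 2·(-153.94) = -307.88000.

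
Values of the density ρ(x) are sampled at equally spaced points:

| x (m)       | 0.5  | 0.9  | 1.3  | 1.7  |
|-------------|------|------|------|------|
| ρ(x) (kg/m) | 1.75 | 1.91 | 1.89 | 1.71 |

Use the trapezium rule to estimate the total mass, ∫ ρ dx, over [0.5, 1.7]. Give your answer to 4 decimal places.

h = 0.4, n = 3.
(h/2)·[y₀ + 2y₁ + 2y₂ + y₃] = 0.2·(11.06) = 2.2120.

2.2120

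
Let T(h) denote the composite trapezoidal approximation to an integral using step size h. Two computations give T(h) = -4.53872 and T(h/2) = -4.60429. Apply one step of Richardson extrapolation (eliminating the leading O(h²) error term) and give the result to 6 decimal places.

R = (4·T(h/2) − T(h)) / 3 = (4·(-4.60429) − (-4.53872))/3 = (-13.87844)/3 = -4.626147.

-4.626147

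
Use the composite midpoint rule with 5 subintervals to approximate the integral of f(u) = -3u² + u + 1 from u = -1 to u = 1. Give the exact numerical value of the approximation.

0.08

h = (1 − (-1))/5 = 0.4.
Midpoints m₁,…,m₅ = -0.8, -0.4, 0, 0.4, 0.8.
f(m₁)=-1.72, f(m₂)=0.12, f(m₃)=1, f(m₄)=0.92, f(m₅)=-0.12.
h·[f(m₁) + f(m₂) + f(m₃) + f(m₄) + f(m₅)] = 0.4·(0.2) = 0.08.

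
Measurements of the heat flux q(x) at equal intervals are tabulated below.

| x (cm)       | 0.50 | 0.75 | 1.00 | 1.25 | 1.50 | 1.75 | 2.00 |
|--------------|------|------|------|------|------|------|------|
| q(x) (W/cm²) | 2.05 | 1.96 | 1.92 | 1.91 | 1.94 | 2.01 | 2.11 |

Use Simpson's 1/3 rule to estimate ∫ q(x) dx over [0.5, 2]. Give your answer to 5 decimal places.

2.95000

h = 0.25, n = 6.
(h/3)·[y₀ + 4y₁ + 2y₂ + 4y₃ + 2y₄ + 4y₅ + y₆] = 0.083333·(35.40) = 2.95000.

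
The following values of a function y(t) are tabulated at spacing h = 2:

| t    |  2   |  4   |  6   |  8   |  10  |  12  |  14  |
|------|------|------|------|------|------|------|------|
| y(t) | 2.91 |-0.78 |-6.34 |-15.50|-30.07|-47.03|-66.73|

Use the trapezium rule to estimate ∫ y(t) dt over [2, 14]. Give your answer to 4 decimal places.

-263.2600

h = 2, n = 6.
(h/2)·[y₀ + 2y₁ + 2y₂ + 2y₃ + 2y₄ + 2y₅ + y₆] = 1·(-263.26) = -263.2600.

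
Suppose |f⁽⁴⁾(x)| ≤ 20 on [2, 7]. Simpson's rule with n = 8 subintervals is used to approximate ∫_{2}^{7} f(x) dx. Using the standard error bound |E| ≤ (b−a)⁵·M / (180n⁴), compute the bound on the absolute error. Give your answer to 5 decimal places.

|E| ≤ (5)⁵·20 / (180·8⁴) = 62500/737280 = 0.08477.

0.08477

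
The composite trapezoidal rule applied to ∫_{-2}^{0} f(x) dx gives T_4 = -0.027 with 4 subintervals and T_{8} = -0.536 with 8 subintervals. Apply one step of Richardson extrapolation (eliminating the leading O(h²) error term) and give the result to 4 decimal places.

-0.7057

R = (4·T_{8} − T_4) / 3 = (4·(-0.536) − (-0.027))/3 = (-2.117)/3 = -0.7057.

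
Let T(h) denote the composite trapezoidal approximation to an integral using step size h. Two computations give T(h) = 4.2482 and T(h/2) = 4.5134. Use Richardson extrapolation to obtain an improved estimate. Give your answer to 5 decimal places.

4.60180

R = (4·T(h/2) − T(h)) / 3 = (4·4.5134 − 4.2482)/3 = (13.8054)/3 = 4.60180.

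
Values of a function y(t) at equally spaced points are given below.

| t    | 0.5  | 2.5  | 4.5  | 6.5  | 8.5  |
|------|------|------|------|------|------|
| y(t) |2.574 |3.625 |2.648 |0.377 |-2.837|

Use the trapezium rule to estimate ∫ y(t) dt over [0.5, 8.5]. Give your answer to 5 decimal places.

h = 2, n = 4.
(h/2)·[y₀ + 2y₁ + 2y₂ + 2y₃ + y₄] = 1·(13.037) = 13.03700.

13.03700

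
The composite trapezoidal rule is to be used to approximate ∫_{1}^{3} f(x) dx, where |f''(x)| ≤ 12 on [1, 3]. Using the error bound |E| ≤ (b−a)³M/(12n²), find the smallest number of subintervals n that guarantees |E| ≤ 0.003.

52

Need 96/(12n²) ≤ 0.003.
n² ≥ 96/(12·0.003) = 2666.67 ⇒ n ≥ 51.6398, so the smallest n is 52.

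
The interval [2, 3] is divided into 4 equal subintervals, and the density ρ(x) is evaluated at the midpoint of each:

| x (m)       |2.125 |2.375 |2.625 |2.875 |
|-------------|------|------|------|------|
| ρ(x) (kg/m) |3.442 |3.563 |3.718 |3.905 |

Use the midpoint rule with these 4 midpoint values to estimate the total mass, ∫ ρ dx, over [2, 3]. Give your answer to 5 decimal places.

h = 0.25, n = 4.
h·[y(m₁) + y(m₂) + y(m₃) + y(m₄)] = 0.25·(14.628) = 3.65700.

3.65700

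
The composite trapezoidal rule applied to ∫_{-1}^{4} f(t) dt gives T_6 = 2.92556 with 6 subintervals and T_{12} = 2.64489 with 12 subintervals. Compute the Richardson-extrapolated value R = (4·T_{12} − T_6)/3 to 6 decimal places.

2.551333

R = (4·T_{12} − T_6) / 3 = (4·2.64489 − 2.92556)/3 = (7.65400)/3 = 2.551333.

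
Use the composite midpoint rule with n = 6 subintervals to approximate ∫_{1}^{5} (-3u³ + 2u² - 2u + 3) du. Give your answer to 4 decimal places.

h = (5 − 1)/6 = 0.666667.
Midpoints m₁,…,m₆ = 1.333333, 2, 2.666667, 3.333333, 4, 4.666667.
f(m₁)=-3.222222, f(m₂)=-17, f(m₃)=-45, f(m₄)=-92.555556, f(m₅)=-165, f(m₆)=-267.666667.
h·[f(m₁) + f(m₂) + f(m₃) + f(m₄) + f(m₅) + f(m₆)] = 0.666667·(-590.444444) = -393.6296.

-393.6296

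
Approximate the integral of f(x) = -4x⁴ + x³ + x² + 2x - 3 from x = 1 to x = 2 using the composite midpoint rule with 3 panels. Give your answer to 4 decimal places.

-18.2505

h = (2 − 1)/3 = 0.333333.
Midpoints m₁,…,m₃ = 1.166667, 1.5, 1.833333.
f(m₁)=-5.128086, f(m₂)=-14.625, f(m₃)=-34.998457.
h·[f(m₁) + f(m₂) + f(m₃)] = 0.333333·(-54.751543) = -18.2505.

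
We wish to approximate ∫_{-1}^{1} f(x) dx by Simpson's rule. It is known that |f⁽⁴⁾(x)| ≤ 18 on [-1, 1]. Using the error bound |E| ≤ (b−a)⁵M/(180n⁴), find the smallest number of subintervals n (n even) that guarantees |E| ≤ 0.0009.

8

Need 576/(180n⁴) ≤ 0.0009.
n⁴ ≥ 576/(180·0.0009) = 3555.56 ⇒ n ≥ 7.7219, so the smallest even n is 8. (n must be even for Simpson's rule.)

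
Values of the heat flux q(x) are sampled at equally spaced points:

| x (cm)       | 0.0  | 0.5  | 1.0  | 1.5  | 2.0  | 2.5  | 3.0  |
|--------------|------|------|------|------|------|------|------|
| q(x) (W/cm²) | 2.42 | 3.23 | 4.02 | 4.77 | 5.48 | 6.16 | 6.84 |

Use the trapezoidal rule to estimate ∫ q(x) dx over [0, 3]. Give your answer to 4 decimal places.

14.1450

h = 0.5, n = 6.
(h/2)·[y₀ + 2y₁ + 2y₂ + 2y₃ + 2y₄ + 2y₅ + y₆] = 0.25·(56.58) = 14.1450.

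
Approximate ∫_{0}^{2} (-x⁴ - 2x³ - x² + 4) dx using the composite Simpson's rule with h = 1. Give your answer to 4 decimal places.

h = (2 − 0)/2 = 1.
Nodes x₀,…,x₂ = 0, 1, 2.
f(x) = -x⁴ - 2x³ - x² + 4: f₀=4, f₁=0, f₂=-32.
(h/3)·[f₀ + 4f₁ + f₂] = 0.333333·(-28) = -9.3333.

-9.3333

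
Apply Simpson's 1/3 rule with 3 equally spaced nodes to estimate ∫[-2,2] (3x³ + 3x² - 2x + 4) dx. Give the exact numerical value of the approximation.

h = (2 − (-2))/2 = 2.
Nodes x₀,…,x₂ = -2, 0, 2.
f(x) = 3x³ + 3x² - 2x + 4: f₀=-4, f₁=4, f₂=36.
(h/3)·[f₀ + 4f₁ + f₂] = 0.666667·(48) = 32.

32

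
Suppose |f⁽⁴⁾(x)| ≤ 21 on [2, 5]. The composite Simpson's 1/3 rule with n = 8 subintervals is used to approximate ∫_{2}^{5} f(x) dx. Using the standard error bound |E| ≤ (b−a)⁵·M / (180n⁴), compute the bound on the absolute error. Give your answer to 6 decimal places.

|E| ≤ (3)⁵·21 / (180·8⁴) = 5103/737280 = 0.006921.

0.006921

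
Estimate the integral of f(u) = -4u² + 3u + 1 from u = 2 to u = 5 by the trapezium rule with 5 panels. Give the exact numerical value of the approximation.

-122.22

h = (5 − 2)/5 = 0.6.
Nodes u₀,…,u₅ = 2, 2.6, 3.2, 3.8, 4.4, 5.
f(u) = -4u² + 3u + 1: f₀=-9, f₁=-18.24, f₂=-30.36, f₃=-45.36, f₄=-63.24, f₅=-84.
(h/2)·[f₀ + 2f₁ + 2f₂ + 2f₃ + 2f₄ + f₅] = 0.3·(-407.4) = -122.22.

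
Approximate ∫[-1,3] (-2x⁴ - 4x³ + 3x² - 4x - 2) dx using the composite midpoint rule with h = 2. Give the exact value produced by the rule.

-128

h = (3 − (-1))/2 = 2.
Midpoints m₁,…,m₂ = 0, 2.
f(m₁)=-2, f(m₂)=-62.
h·[f(m₁) + f(m₂)] = 2·(-64) = -128.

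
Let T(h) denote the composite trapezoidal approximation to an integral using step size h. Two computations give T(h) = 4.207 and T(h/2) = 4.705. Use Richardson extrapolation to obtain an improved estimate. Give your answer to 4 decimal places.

R = (4·T(h/2) − T(h)) / 3 = (4·4.705 − 4.207)/3 = (14.613)/3 = 4.8710.

4.8710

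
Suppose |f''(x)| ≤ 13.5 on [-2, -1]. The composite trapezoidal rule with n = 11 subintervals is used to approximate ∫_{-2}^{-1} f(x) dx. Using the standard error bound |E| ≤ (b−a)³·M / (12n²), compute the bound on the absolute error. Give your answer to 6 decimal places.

0.009298

|E| ≤ (1)³·13.5 / (12·11²) = 13.5/1452 = 0.009298.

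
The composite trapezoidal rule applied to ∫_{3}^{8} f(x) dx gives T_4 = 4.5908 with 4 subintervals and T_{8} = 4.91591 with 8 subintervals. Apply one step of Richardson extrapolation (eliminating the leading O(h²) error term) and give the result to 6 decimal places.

5.024280

R = (4·T_{8} − T_4) / 3 = (4·4.91591 − 4.5908)/3 = (15.07284)/3 = 5.024280.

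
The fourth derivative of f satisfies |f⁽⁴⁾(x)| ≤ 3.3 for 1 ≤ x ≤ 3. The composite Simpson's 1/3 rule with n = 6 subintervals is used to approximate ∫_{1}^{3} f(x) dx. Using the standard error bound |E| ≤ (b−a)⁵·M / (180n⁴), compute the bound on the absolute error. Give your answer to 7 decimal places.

|E| ≤ (2)⁵·3.3 / (180·6⁴) = 105.6/233280 = 0.0004527.

0.0004527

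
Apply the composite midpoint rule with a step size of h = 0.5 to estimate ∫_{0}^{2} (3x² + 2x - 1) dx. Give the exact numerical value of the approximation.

9.875

h = (2 − 0)/4 = 0.5.
Midpoints m₁,…,m₄ = 0.25, 0.75, 1.25, 1.75.
f(m₁)=-0.3125, f(m₂)=2.1875, f(m₃)=6.1875, f(m₄)=11.6875.
h·[f(m₁) + f(m₂) + f(m₃) + f(m₄)] = 0.5·(19.75) = 9.875.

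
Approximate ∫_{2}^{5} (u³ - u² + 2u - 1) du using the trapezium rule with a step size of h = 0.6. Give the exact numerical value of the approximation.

h = (5 − 2)/5 = 0.6.
Nodes u₀,…,u₅ = 2, 2.6, 3.2, 3.8, 4.4, 5.
f(u) = u³ - u² + 2u - 1: f₀=7, f₁=15.016, f₂=27.928, f₃=47.032, f₄=73.624, f₅=109.
(h/2)·[f₀ + 2f₁ + 2f₂ + 2f₃ + 2f₄ + f₅] = 0.3·(443.2) = 132.96.

132.96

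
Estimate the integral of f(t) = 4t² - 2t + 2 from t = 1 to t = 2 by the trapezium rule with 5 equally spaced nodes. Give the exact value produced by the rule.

8.375

h = (2 − 1)/4 = 0.25.
Nodes t₀,…,t₄ = 1, 1.25, 1.5, 1.75, 2.
f(t) = 4t² - 2t + 2: f₀=4, f₁=5.75, f₂=8, f₃=10.75, f₄=14.
(h/2)·[f₀ + 2f₁ + 2f₂ + 2f₃ + f₄] = 0.125·(67) = 8.375.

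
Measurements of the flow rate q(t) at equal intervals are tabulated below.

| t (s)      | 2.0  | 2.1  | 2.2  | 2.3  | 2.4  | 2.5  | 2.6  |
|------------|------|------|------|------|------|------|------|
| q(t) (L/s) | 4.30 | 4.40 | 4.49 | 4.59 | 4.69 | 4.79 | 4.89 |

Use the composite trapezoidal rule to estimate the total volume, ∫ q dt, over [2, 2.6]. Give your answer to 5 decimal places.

h = 0.1, n = 6.
(h/2)·[y₀ + 2y₁ + 2y₂ + 2y₃ + 2y₄ + 2y₅ + y₆] = 0.05·(55.11) = 2.75550.

2.75550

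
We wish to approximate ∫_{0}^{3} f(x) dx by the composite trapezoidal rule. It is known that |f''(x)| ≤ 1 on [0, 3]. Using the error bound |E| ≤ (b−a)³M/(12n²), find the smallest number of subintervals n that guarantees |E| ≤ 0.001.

Need 27/(12n²) ≤ 0.001.
n² ≥ 27/(12·0.001) = 2250 ⇒ n ≥ 47.4342, so the smallest n is 48.

48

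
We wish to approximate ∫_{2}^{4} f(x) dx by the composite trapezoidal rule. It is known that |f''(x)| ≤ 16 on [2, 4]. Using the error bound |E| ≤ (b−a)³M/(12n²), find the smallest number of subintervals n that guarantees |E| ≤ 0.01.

33

Need 128/(12n²) ≤ 0.01.
n² ≥ 128/(12·0.01) = 1066.67 ⇒ n ≥ 32.6599, so the smallest n is 33.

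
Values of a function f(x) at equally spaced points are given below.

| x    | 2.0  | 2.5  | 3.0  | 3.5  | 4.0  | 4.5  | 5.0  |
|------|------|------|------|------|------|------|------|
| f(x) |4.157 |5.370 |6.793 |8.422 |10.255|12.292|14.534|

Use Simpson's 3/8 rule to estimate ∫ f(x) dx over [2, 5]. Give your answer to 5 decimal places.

h = 0.5, n = 6.
(3h/8)·[y₀ + 3y₁ + 3y₂ + 2y₃ + 3y₄ + 3y₅ + y₆] = 0.1875·(139.665) = 26.18719.

26.18719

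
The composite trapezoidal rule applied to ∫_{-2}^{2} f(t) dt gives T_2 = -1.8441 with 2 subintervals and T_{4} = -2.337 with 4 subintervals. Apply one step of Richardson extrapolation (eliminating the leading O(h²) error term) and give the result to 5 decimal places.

-2.50130

R = (4·T_{4} − T_2) / 3 = (4·(-2.337) − (-1.8441))/3 = (-7.5039)/3 = -2.50130.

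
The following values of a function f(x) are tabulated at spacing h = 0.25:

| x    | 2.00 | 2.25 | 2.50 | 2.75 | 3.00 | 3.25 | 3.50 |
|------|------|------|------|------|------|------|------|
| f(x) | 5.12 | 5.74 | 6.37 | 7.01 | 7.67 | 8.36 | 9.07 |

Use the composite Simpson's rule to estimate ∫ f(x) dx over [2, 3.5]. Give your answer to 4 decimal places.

h = 0.25, n = 6.
(h/3)·[y₀ + 4y₁ + 2y₂ + 4y₃ + 2y₄ + 4y₅ + y₆] = 0.083333·(126.71) = 10.5592.

10.5592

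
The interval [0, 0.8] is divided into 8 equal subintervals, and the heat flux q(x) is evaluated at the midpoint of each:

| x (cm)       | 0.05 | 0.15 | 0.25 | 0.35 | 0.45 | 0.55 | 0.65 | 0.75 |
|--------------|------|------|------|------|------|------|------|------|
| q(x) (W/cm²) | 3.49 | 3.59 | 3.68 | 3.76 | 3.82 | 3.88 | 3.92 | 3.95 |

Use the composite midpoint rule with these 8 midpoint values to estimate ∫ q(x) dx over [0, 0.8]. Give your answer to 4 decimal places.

3.0090

h = 0.1, n = 8.
h·[y(m₁) + y(m₂) + y(m₃) + y(m₄) + y(m₅) + y(m₆) + y(m₇) + y(m₈)] = 0.1·(30.09) = 3.0090.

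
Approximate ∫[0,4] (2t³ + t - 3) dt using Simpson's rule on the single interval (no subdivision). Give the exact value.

124

S = (b−a)/6 · [f(0) + 4f(2) + f(4)] = 0.666667·[(-3) + 4·15 + 129] = 124.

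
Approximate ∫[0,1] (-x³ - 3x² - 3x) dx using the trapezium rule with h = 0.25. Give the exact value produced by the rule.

h = (1 − 0)/4 = 0.25.
Nodes x₀,…,x₄ = 0, 0.25, 0.5, 0.75, 1.
f(x) = -x³ - 3x² - 3x: f₀=0, f₁=-0.953125, f₂=-2.375, f₃=-4.359375, f₄=-7.
(h/2)·[f₀ + 2f₁ + 2f₂ + 2f₃ + f₄] = 0.125·(-22.375) = -2.796875.

-2.796875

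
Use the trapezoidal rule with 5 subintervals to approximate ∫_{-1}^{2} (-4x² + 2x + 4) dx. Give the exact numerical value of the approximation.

h = (2 − (-1))/5 = 0.6.
Nodes x₀,…,x₅ = -1, -0.4, 0.2, 0.8, 1.4, 2.
f(x) = -4x² + 2x + 4: f₀=-2, f₁=2.56, f₂=4.24, f₃=3.04, f₄=-1.04, f₅=-8.
(h/2)·[f₀ + 2f₁ + 2f₂ + 2f₃ + 2f₄ + f₅] = 0.3·(7.6) = 2.28.

2.28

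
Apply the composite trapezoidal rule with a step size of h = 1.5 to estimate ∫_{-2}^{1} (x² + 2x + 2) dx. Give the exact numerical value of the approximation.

7.125

h = (1 − (-2))/2 = 1.5.
Nodes x₀,…,x₂ = -2, -0.5, 1.
f(x) = x² + 2x + 2: f₀=2, f₁=1.25, f₂=5.
(h/2)·[f₀ + 2f₁ + f₂] = 0.75·(9.5) = 7.125.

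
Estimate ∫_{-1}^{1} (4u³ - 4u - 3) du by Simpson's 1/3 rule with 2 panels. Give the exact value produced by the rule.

-6

h = (1 − (-1))/2 = 1.
Nodes u₀,…,u₂ = -1, 0, 1.
f(u) = 4u³ - 4u - 3: f₀=-3, f₁=-3, f₂=-3.
(h/3)·[f₀ + 4f₁ + f₂] = 0.333333·(-18) = -6.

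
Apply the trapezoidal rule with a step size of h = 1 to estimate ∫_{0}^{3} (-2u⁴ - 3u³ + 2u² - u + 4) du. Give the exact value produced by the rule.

h = (3 − 0)/3 = 1.
Nodes u₀,…,u₃ = 0, 1, 2, 3.
f(u) = -2u⁴ - 3u³ + 2u² - u + 4: f₀=4, f₁=0, f₂=-46, f₃=-224.
(h/2)·[f₀ + 2f₁ + 2f₂ + f₃] = 0.5·(-312) = -156.

-156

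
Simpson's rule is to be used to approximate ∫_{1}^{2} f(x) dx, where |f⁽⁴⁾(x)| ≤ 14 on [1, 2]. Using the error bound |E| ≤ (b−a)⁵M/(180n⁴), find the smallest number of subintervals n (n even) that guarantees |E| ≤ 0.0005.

Need 14/(180n⁴) ≤ 0.0005.
n⁴ ≥ 14/(180·0.0005) = 155.556 ⇒ n ≥ 3.5316, so the smallest even n is 4. (n must be even for Simpson's rule.)

4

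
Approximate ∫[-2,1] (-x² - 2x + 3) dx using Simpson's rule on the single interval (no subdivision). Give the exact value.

S = (b−a)/6 · [f(-2) + 4f(-0.5) + f(1)] = 0.5·[3 + 4·3.75 + 0] = 9.

9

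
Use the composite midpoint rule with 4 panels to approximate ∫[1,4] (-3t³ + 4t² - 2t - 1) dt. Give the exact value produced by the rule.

-122.6484375

h = (4 − 1)/4 = 0.75.
Midpoints m₁,…,m₄ = 1.375, 2.125, 2.875, 3.625.
f(m₁)=-3.986328125, f(m₂)=-15.974609375, f(m₃)=-44.978515625, f(m₄)=-98.591796875.
h·[f(m₁) + f(m₂) + f(m₃) + f(m₄)] = 0.75·(-163.53125) = -122.6484375.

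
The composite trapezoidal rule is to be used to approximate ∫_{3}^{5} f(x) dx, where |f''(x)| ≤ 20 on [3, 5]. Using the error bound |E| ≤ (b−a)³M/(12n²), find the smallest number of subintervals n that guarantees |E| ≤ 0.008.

Need 160/(12n²) ≤ 0.008.
n² ≥ 160/(12·0.008) = 1666.67 ⇒ n ≥ 40.8248, so the smallest n is 41.

41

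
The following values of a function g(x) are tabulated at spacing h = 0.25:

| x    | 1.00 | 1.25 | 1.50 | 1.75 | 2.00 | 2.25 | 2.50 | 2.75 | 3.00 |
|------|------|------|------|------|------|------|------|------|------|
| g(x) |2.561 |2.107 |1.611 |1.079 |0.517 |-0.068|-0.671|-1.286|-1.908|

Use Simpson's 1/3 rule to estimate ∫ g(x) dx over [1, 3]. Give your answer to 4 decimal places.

0.9079

h = 0.25, n = 8.
(h/3)·[y₀ + 4y₁ + 2y₂ + 4y₃ + 2y₄ + 4y₅ + 2y₆ + 4y₇ + y₈] = 0.083333·(10.895) = 0.9079.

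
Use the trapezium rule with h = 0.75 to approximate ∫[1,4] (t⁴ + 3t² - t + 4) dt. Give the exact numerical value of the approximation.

h = (4 − 1)/4 = 0.75.
Nodes t₀,…,t₄ = 1, 1.75, 2.5, 3.25, 4.
f(t) = t⁴ + 3t² - t + 4: f₀=7, f₁=20.81640625, f₂=59.3125, f₃=144.00390625, f₄=304.
(h/2)·[f₀ + 2f₁ + 2f₂ + 2f₃ + f₄] = 0.375·(759.265625) = 284.724609375.

284.724609375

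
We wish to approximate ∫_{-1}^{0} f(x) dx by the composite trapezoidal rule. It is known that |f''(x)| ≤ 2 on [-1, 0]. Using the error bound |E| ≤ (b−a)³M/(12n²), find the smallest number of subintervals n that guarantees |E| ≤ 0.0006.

Need 2/(12n²) ≤ 0.0006.
n² ≥ 2/(12·0.0006) = 277.778 ⇒ n ≥ 16.6667, so the smallest n is 17.

17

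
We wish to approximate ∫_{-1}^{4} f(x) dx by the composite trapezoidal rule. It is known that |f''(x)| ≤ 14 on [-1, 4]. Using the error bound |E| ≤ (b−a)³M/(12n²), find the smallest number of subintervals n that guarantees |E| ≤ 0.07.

46

Need 1750/(12n²) ≤ 0.07.
n² ≥ 1750/(12·0.07) = 2083.33 ⇒ n ≥ 45.6435, so the smallest n is 46.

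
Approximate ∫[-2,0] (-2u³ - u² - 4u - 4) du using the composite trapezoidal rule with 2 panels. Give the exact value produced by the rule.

h = (0 − (-2))/2 = 1.
Nodes u₀,…,u₂ = -2, -1, 0.
f(u) = -2u³ - u² - 4u - 4: f₀=16, f₁=1, f₂=-4.
(h/2)·[f₀ + 2f₁ + f₂] = 0.5·(14) = 7.

7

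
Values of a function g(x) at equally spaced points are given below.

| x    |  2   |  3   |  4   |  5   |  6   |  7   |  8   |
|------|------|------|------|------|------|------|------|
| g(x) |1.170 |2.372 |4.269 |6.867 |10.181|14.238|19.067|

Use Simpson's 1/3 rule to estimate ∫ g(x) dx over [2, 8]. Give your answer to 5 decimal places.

47.68167

h = 1, n = 6.
(h/3)·[y₀ + 4y₁ + 2y₂ + 4y₃ + 2y₄ + 4y₅ + y₆] = 0.333333·(143.045) = 47.68167.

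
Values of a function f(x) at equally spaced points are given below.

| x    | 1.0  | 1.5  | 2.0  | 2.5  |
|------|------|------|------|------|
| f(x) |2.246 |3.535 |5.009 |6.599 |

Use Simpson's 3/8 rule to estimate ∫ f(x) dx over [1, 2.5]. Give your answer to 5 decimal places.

h = 0.5, n = 3.
(3h/8)·[y₀ + 3y₁ + 3y₂ + y₃] = 0.1875·(34.477) = 6.46444.

6.46444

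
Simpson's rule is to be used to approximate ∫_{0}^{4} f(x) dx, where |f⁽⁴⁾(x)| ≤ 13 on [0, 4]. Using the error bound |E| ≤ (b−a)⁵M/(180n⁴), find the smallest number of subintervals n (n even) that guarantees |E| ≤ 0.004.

Need 13312/(180n⁴) ≤ 0.004.
n⁴ ≥ 13312/(180·0.004) = 18488.9 ⇒ n ≥ 11.6608, so the smallest even n is 12. (n must be even for Simpson's rule.)

12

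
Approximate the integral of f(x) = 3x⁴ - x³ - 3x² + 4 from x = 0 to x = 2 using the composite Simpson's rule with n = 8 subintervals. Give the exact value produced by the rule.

h = (2 − 0)/8 = 0.25.
Nodes x₀,…,x₈ = 0, 0.25, 0.5, 0.75, 1, 1.25, 1.5, 1.75, 2.
f(x) = 3x⁴ - x³ - 3x² + 4: f₀=4, f₁=3.80859375, f₂=3.3125, f₃=2.83984375, f₄=3, f₅=4.68359375, f₆=9.0625, f₇=17.58984375, f₈=32.
(h/3)·[f₀ + 4f₁ + 2f₂ + 4f₃ + 2f₄ + 4f₅ + 2f₆ + 4f₇ + f₈] = 0.083333·(182.4375) = 15.203125.

15.203125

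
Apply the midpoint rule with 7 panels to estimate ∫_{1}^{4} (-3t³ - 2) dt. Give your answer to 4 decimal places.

h = (4 − 1)/7 = 0.428571.
Midpoints m₁,…,m₇ = 1.214286, 1.642857, 2.071429, 2.5, 2.928571, 3.357143, 3.785714.
f(m₁)=-7.371356, f(m₂)=-15.302114, f(m₃)=-28.664359, f(m₄)=-48.875, f(m₅)=-77.350948, f(m₆)=-115.509111, f(m₇)=-164.766399.
h·[f(m₁) + f(m₂) + f(m₃) + f(m₄) + f(m₅) + f(m₆) + f(m₇)] = 0.428571·(-457.839286) = -196.2168.

-196.2168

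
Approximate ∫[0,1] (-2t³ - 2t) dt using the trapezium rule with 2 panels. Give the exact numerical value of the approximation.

h = (1 − 0)/2 = 0.5.
Nodes t₀,…,t₂ = 0, 0.5, 1.
f(t) = -2t³ - 2t: f₀=0, f₁=-1.25, f₂=-4.
(h/2)·[f₀ + 2f₁ + f₂] = 0.25·(-6.5) = -1.625.

-1.625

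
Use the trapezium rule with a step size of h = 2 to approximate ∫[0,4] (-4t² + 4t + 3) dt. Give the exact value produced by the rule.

-52

h = (4 − 0)/2 = 2.
Nodes t₀,…,t₂ = 0, 2, 4.
f(t) = -4t² + 4t + 3: f₀=3, f₁=-5, f₂=-45.
(h/2)·[f₀ + 2f₁ + f₂] = 1·(-52) = -52.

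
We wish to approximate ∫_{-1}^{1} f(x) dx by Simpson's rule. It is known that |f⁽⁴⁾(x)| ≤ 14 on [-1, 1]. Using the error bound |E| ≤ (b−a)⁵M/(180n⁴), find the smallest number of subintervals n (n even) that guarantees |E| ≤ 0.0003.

10

Need 448/(180n⁴) ≤ 0.0003.
n⁴ ≥ 448/(180·0.0003) = 8296.3 ⇒ n ≥ 9.5438, so the smallest even n is 10. (n must be even for Simpson's rule.)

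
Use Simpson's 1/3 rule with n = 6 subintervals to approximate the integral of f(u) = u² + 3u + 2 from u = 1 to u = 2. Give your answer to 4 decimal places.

h = (2 − 1)/6 = 0.166667.
Nodes u₀,…,u₆ = 1, 1.166667, 1.333333, 1.5, 1.666667, 1.833333, 2.
f(u) = u² + 3u + 2: f₀=6, f₁=6.861111, f₂=7.777778, f₃=8.75, f₄=9.777778, f₅=10.861111, f₆=12.
(h/3)·[f₀ + 4f₁ + 2f₂ + 4f₃ + 2f₄ + 4f₅ + f₆] = 0.055556·(159) = 8.8333.

8.8333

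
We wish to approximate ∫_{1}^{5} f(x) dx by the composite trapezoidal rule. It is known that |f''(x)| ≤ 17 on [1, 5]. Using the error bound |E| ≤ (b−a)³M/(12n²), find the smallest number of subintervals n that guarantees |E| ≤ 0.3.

Need 1088/(12n²) ≤ 0.3.
n² ≥ 1088/(12·0.3) = 302.222 ⇒ n ≥ 17.3845, so the smallest n is 18.

18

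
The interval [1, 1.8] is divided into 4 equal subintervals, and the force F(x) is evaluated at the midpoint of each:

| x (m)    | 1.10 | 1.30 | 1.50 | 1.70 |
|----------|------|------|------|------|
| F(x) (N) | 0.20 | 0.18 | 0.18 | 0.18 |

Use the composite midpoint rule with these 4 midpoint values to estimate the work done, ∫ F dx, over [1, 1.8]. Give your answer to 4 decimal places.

h = 0.2, n = 4.
h·[y(m₁) + y(m₂) + y(m₃) + y(m₄)] = 0.2·(0.74) = 0.1480.

0.1480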